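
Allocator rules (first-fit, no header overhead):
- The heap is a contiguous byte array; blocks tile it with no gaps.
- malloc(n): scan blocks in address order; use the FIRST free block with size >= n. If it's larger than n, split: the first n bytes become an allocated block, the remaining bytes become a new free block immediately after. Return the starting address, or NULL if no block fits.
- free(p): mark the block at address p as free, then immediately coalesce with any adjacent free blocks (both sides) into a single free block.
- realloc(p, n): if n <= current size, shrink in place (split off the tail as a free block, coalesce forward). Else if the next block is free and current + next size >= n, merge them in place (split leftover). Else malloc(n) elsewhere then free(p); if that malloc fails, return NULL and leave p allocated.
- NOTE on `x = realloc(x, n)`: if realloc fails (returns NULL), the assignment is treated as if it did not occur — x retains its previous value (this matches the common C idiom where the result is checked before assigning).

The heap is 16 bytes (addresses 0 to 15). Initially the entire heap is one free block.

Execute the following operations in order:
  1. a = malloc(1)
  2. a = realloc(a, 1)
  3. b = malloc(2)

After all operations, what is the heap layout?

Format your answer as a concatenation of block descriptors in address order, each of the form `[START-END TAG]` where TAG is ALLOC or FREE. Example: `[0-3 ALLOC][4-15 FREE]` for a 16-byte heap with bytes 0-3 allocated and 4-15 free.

Op 1: a = malloc(1) -> a = 0; heap: [0-0 ALLOC][1-15 FREE]
Op 2: a = realloc(a, 1) -> a = 0; heap: [0-0 ALLOC][1-15 FREE]
Op 3: b = malloc(2) -> b = 1; heap: [0-0 ALLOC][1-2 ALLOC][3-15 FREE]

Answer: [0-0 ALLOC][1-2 ALLOC][3-15 FREE]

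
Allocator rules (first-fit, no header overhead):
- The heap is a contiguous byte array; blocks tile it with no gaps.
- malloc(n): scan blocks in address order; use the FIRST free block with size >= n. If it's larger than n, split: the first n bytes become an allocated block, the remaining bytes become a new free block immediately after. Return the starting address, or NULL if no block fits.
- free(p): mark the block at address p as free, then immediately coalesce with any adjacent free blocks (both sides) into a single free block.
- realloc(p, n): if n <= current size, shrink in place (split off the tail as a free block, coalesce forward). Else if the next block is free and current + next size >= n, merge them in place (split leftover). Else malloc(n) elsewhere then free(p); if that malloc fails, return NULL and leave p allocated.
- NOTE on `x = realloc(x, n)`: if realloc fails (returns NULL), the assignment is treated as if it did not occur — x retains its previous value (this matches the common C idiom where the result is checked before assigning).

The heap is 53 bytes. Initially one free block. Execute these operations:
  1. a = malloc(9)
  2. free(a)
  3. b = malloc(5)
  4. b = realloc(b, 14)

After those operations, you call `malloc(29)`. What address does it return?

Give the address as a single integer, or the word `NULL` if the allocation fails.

Answer: 14

Derivation:
Op 1: a = malloc(9) -> a = 0; heap: [0-8 ALLOC][9-52 FREE]
Op 2: free(a) -> (freed a); heap: [0-52 FREE]
Op 3: b = malloc(5) -> b = 0; heap: [0-4 ALLOC][5-52 FREE]
Op 4: b = realloc(b, 14) -> b = 0; heap: [0-13 ALLOC][14-52 FREE]
malloc(29): first-fit scan over [0-13 ALLOC][14-52 FREE] -> 14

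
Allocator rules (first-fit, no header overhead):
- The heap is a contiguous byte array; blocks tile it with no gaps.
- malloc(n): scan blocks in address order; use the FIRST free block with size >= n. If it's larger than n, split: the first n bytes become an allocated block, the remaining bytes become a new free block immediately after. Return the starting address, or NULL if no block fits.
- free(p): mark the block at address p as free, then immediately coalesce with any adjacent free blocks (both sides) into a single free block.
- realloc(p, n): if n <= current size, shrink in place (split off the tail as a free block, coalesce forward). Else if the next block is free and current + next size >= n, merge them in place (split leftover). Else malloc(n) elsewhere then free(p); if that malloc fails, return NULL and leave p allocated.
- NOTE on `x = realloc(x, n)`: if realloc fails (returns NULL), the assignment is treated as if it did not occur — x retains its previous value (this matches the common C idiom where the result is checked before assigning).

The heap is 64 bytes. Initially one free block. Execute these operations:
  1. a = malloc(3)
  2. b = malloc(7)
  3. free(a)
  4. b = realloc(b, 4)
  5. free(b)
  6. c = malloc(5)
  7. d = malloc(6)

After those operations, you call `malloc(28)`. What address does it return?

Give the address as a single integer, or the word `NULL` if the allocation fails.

Op 1: a = malloc(3) -> a = 0; heap: [0-2 ALLOC][3-63 FREE]
Op 2: b = malloc(7) -> b = 3; heap: [0-2 ALLOC][3-9 ALLOC][10-63 FREE]
Op 3: free(a) -> (freed a); heap: [0-2 FREE][3-9 ALLOC][10-63 FREE]
Op 4: b = realloc(b, 4) -> b = 3; heap: [0-2 FREE][3-6 ALLOC][7-63 FREE]
Op 5: free(b) -> (freed b); heap: [0-63 FREE]
Op 6: c = malloc(5) -> c = 0; heap: [0-4 ALLOC][5-63 FREE]
Op 7: d = malloc(6) -> d = 5; heap: [0-4 ALLOC][5-10 ALLOC][11-63 FREE]
malloc(28): first-fit scan over [0-4 ALLOC][5-10 ALLOC][11-63 FREE] -> 11

Answer: 11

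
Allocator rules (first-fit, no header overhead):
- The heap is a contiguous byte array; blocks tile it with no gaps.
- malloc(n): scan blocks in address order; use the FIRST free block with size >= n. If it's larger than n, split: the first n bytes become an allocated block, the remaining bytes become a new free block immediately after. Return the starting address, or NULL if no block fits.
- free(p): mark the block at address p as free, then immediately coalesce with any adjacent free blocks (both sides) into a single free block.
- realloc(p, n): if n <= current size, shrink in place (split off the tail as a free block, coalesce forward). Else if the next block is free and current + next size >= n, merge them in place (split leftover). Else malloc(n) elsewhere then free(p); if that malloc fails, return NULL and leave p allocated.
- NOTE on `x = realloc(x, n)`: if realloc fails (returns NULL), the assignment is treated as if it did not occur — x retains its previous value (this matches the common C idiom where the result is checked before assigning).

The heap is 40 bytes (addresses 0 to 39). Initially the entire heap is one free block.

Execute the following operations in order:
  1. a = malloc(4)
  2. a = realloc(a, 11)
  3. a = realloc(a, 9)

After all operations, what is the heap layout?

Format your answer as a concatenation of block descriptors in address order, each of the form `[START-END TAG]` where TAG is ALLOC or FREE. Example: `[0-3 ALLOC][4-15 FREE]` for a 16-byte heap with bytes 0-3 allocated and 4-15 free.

Op 1: a = malloc(4) -> a = 0; heap: [0-3 ALLOC][4-39 FREE]
Op 2: a = realloc(a, 11) -> a = 0; heap: [0-10 ALLOC][11-39 FREE]
Op 3: a = realloc(a, 9) -> a = 0; heap: [0-8 ALLOC][9-39 FREE]

Answer: [0-8 ALLOC][9-39 FREE]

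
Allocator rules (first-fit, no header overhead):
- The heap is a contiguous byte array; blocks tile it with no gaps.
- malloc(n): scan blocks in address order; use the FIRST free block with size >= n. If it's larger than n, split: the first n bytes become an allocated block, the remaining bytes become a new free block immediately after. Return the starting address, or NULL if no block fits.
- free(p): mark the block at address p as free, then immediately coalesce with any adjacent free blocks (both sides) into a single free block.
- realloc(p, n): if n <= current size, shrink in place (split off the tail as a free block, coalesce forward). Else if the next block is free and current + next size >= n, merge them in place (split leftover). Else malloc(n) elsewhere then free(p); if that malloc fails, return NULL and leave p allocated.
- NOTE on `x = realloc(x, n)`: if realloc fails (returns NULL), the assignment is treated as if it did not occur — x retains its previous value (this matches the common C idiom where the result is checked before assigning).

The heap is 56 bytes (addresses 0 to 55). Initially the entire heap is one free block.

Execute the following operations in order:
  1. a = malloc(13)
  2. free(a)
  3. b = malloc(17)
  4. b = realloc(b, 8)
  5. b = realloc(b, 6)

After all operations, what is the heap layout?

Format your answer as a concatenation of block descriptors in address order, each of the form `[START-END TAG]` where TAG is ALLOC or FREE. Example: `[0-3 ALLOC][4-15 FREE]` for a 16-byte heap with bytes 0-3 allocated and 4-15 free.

Answer: [0-5 ALLOC][6-55 FREE]

Derivation:
Op 1: a = malloc(13) -> a = 0; heap: [0-12 ALLOC][13-55 FREE]
Op 2: free(a) -> (freed a); heap: [0-55 FREE]
Op 3: b = malloc(17) -> b = 0; heap: [0-16 ALLOC][17-55 FREE]
Op 4: b = realloc(b, 8) -> b = 0; heap: [0-7 ALLOC][8-55 FREE]
Op 5: b = realloc(b, 6) -> b = 0; heap: [0-5 ALLOC][6-55 FREE]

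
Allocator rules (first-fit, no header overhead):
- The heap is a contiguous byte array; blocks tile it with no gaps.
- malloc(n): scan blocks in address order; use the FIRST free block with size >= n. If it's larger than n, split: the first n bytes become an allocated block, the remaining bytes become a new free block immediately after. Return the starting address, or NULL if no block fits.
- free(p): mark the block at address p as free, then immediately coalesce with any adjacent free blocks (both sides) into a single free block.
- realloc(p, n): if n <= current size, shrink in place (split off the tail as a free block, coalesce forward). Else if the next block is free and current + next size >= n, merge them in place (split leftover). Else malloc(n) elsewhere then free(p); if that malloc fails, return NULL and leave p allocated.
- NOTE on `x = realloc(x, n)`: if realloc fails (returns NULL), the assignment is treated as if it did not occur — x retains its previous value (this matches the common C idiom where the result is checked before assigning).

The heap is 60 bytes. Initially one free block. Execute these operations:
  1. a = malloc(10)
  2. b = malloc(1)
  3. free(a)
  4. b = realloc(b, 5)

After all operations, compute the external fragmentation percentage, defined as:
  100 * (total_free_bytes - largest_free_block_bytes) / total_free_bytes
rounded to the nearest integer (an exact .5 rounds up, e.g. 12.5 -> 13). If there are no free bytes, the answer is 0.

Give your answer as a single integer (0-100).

Op 1: a = malloc(10) -> a = 0; heap: [0-9 ALLOC][10-59 FREE]
Op 2: b = malloc(1) -> b = 10; heap: [0-9 ALLOC][10-10 ALLOC][11-59 FREE]
Op 3: free(a) -> (freed a); heap: [0-9 FREE][10-10 ALLOC][11-59 FREE]
Op 4: b = realloc(b, 5) -> b = 10; heap: [0-9 FREE][10-14 ALLOC][15-59 FREE]
Free blocks: [10 45] total_free=55 largest=45 -> 100*(55-45)/55 = 1000/55 ≈ 18.182 -> rounds to 18

Answer: 18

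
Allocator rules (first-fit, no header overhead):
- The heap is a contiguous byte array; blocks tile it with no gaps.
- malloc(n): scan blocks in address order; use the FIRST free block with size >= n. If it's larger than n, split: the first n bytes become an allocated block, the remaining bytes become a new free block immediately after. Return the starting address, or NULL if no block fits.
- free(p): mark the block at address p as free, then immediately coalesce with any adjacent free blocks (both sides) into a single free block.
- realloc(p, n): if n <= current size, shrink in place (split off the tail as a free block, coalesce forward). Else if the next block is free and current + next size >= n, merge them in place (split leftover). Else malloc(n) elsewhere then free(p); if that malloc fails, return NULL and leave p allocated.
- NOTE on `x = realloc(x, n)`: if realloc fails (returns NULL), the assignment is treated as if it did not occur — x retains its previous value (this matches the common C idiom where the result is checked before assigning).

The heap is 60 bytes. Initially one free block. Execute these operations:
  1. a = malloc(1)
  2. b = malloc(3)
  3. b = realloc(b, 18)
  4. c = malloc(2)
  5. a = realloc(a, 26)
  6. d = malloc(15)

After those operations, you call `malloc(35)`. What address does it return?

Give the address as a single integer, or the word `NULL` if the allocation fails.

Answer: NULL

Derivation:
Op 1: a = malloc(1) -> a = 0; heap: [0-0 ALLOC][1-59 FREE]
Op 2: b = malloc(3) -> b = 1; heap: [0-0 ALLOC][1-3 ALLOC][4-59 FREE]
Op 3: b = realloc(b, 18) -> b = 1; heap: [0-0 ALLOC][1-18 ALLOC][19-59 FREE]
Op 4: c = malloc(2) -> c = 19; heap: [0-0 ALLOC][1-18 ALLOC][19-20 ALLOC][21-59 FREE]
Op 5: a = realloc(a, 26) -> a = 21; heap: [0-0 FREE][1-18 ALLOC][19-20 ALLOC][21-46 ALLOC][47-59 FREE]
Op 6: d = malloc(15) -> d = NULL; heap: [0-0 FREE][1-18 ALLOC][19-20 ALLOC][21-46 ALLOC][47-59 FREE]
malloc(35): first-fit scan over [0-0 FREE][1-18 ALLOC][19-20 ALLOC][21-46 ALLOC][47-59 FREE] -> NULL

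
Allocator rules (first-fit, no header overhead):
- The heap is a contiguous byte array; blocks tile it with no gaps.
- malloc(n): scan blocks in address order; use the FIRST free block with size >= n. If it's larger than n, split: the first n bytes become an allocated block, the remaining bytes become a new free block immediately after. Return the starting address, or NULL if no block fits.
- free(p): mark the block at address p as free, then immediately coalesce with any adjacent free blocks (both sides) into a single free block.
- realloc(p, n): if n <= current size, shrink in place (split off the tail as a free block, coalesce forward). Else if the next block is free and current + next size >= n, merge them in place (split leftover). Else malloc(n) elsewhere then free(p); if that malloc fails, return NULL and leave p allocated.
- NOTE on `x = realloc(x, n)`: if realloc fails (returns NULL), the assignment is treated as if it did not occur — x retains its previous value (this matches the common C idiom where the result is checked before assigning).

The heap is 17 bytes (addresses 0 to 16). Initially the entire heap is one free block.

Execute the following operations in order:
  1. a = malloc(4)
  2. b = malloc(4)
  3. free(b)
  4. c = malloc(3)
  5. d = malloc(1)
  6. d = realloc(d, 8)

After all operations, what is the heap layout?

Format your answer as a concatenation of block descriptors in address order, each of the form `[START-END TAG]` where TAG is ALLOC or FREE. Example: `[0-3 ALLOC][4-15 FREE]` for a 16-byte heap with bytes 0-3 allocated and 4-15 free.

Answer: [0-3 ALLOC][4-6 ALLOC][7-14 ALLOC][15-16 FREE]

Derivation:
Op 1: a = malloc(4) -> a = 0; heap: [0-3 ALLOC][4-16 FREE]
Op 2: b = malloc(4) -> b = 4; heap: [0-3 ALLOC][4-7 ALLOC][8-16 FREE]
Op 3: free(b) -> (freed b); heap: [0-3 ALLOC][4-16 FREE]
Op 4: c = malloc(3) -> c = 4; heap: [0-3 ALLOC][4-6 ALLOC][7-16 FREE]
Op 5: d = malloc(1) -> d = 7; heap: [0-3 ALLOC][4-6 ALLOC][7-7 ALLOC][8-16 FREE]
Op 6: d = realloc(d, 8) -> d = 7; heap: [0-3 ALLOC][4-6 ALLOC][7-14 ALLOC][15-16 FREE]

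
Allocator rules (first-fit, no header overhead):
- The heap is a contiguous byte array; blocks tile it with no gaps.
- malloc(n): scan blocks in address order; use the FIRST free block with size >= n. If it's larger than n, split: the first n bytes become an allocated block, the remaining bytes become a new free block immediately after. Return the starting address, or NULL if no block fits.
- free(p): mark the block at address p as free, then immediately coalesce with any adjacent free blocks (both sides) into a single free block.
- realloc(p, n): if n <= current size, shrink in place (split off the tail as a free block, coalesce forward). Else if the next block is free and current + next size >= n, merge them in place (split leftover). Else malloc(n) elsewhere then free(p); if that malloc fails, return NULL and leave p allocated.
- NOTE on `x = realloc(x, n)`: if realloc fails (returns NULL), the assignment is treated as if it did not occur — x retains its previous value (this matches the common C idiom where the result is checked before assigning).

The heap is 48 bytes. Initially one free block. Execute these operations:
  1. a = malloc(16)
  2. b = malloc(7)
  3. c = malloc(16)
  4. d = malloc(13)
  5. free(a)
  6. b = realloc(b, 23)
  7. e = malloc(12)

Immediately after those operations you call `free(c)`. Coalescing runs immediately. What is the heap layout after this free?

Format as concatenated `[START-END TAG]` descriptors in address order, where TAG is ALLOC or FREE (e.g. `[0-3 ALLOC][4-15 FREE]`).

Op 1: a = malloc(16) -> a = 0; heap: [0-15 ALLOC][16-47 FREE]
Op 2: b = malloc(7) -> b = 16; heap: [0-15 ALLOC][16-22 ALLOC][23-47 FREE]
Op 3: c = malloc(16) -> c = 23; heap: [0-15 ALLOC][16-22 ALLOC][23-38 ALLOC][39-47 FREE]
Op 4: d = malloc(13) -> d = NULL; heap: [0-15 ALLOC][16-22 ALLOC][23-38 ALLOC][39-47 FREE]
Op 5: free(a) -> (freed a); heap: [0-15 FREE][16-22 ALLOC][23-38 ALLOC][39-47 FREE]
Op 6: b = realloc(b, 23) -> NULL (b unchanged); heap: [0-15 FREE][16-22 ALLOC][23-38 ALLOC][39-47 FREE]
Op 7: e = malloc(12) -> e = 0; heap: [0-11 ALLOC][12-15 FREE][16-22 ALLOC][23-38 ALLOC][39-47 FREE]
free(c): c = 23 -> block [23-38 ALLOC]; mark free, coalesce with adjacent free neighbors -> [0-11 ALLOC][12-15 FREE][16-22 ALLOC][23-47 FREE]

Answer: [0-11 ALLOC][12-15 FREE][16-22 ALLOC][23-47 FREE]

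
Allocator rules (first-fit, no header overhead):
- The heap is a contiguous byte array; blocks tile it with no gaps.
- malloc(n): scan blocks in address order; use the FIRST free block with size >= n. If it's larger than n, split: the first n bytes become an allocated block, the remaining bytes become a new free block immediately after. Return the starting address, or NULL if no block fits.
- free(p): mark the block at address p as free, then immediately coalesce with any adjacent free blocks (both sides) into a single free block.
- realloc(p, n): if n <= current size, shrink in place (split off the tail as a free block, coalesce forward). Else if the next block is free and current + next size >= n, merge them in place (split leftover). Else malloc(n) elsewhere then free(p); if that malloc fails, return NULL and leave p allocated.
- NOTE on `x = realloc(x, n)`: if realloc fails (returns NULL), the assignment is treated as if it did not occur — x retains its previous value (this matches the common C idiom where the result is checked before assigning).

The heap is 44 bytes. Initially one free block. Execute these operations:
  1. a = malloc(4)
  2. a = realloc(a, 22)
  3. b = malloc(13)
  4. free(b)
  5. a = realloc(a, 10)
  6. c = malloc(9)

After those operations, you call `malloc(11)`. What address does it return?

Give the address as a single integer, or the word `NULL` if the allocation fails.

Answer: 19

Derivation:
Op 1: a = malloc(4) -> a = 0; heap: [0-3 ALLOC][4-43 FREE]
Op 2: a = realloc(a, 22) -> a = 0; heap: [0-21 ALLOC][22-43 FREE]
Op 3: b = malloc(13) -> b = 22; heap: [0-21 ALLOC][22-34 ALLOC][35-43 FREE]
Op 4: free(b) -> (freed b); heap: [0-21 ALLOC][22-43 FREE]
Op 5: a = realloc(a, 10) -> a = 0; heap: [0-9 ALLOC][10-43 FREE]
Op 6: c = malloc(9) -> c = 10; heap: [0-9 ALLOC][10-18 ALLOC][19-43 FREE]
malloc(11): first-fit scan over [0-9 ALLOC][10-18 ALLOC][19-43 FREE] -> 19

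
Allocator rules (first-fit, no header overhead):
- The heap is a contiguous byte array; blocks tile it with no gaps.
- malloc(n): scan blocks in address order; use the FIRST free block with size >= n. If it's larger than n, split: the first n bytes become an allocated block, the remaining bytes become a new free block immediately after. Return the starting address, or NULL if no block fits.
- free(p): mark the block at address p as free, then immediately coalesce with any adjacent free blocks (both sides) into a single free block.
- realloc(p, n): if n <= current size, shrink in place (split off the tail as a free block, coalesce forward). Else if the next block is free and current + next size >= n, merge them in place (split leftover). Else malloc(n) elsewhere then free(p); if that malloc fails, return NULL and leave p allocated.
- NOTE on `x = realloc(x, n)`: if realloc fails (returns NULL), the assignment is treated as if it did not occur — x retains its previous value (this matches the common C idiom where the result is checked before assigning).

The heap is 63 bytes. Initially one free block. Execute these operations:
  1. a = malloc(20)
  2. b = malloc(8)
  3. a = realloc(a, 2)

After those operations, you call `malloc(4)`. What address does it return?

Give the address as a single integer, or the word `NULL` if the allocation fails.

Op 1: a = malloc(20) -> a = 0; heap: [0-19 ALLOC][20-62 FREE]
Op 2: b = malloc(8) -> b = 20; heap: [0-19 ALLOC][20-27 ALLOC][28-62 FREE]
Op 3: a = realloc(a, 2) -> a = 0; heap: [0-1 ALLOC][2-19 FREE][20-27 ALLOC][28-62 FREE]
malloc(4): first-fit scan over [0-1 ALLOC][2-19 FREE][20-27 ALLOC][28-62 FREE] -> 2

Answer: 2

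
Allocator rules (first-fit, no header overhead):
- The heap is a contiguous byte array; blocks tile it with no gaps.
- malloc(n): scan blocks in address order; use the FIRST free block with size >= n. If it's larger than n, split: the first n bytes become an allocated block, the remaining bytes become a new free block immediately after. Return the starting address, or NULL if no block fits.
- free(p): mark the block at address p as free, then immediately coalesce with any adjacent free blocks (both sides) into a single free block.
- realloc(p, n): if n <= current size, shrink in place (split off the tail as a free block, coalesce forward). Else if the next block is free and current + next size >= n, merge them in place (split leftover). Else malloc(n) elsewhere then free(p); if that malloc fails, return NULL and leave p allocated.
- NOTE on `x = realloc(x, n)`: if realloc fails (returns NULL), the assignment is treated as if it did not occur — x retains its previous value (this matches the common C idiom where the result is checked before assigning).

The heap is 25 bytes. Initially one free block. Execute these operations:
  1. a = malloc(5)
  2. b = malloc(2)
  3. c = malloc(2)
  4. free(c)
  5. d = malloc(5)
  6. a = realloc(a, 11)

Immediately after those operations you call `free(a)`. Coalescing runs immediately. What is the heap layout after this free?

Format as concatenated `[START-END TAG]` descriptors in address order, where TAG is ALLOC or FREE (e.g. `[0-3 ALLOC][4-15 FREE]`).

Op 1: a = malloc(5) -> a = 0; heap: [0-4 ALLOC][5-24 FREE]
Op 2: b = malloc(2) -> b = 5; heap: [0-4 ALLOC][5-6 ALLOC][7-24 FREE]
Op 3: c = malloc(2) -> c = 7; heap: [0-4 ALLOC][5-6 ALLOC][7-8 ALLOC][9-24 FREE]
Op 4: free(c) -> (freed c); heap: [0-4 ALLOC][5-6 ALLOC][7-24 FREE]
Op 5: d = malloc(5) -> d = 7; heap: [0-4 ALLOC][5-6 ALLOC][7-11 ALLOC][12-24 FREE]
Op 6: a = realloc(a, 11) -> a = 12; heap: [0-4 FREE][5-6 ALLOC][7-11 ALLOC][12-22 ALLOC][23-24 FREE]
free(a): a = 12 -> block [12-22 ALLOC]; mark free, coalesce with adjacent free neighbors -> [0-4 FREE][5-6 ALLOC][7-11 ALLOC][12-24 FREE]

Answer: [0-4 FREE][5-6 ALLOC][7-11 ALLOC][12-24 FREE]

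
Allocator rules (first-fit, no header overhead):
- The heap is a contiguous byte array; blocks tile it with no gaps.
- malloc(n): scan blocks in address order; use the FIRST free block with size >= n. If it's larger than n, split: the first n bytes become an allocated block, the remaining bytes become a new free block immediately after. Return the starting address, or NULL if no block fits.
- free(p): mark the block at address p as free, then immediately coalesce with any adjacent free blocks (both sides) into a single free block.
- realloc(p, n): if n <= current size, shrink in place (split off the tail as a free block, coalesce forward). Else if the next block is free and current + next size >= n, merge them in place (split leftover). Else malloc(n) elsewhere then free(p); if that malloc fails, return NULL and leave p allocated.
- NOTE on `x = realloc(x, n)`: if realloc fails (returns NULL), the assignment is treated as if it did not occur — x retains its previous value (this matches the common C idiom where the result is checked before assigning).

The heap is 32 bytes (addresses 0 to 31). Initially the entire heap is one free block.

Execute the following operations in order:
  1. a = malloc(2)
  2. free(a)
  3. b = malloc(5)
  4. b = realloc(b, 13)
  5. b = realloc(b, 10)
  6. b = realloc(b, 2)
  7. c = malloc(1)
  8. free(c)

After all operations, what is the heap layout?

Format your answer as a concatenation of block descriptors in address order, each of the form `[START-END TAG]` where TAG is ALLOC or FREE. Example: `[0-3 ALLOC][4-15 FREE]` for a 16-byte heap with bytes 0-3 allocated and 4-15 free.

Answer: [0-1 ALLOC][2-31 FREE]

Derivation:
Op 1: a = malloc(2) -> a = 0; heap: [0-1 ALLOC][2-31 FREE]
Op 2: free(a) -> (freed a); heap: [0-31 FREE]
Op 3: b = malloc(5) -> b = 0; heap: [0-4 ALLOC][5-31 FREE]
Op 4: b = realloc(b, 13) -> b = 0; heap: [0-12 ALLOC][13-31 FREE]
Op 5: b = realloc(b, 10) -> b = 0; heap: [0-9 ALLOC][10-31 FREE]
Op 6: b = realloc(b, 2) -> b = 0; heap: [0-1 ALLOC][2-31 FREE]
Op 7: c = malloc(1) -> c = 2; heap: [0-1 ALLOC][2-2 ALLOC][3-31 FREE]
Op 8: free(c) -> (freed c); heap: [0-1 ALLOC][2-31 FREE]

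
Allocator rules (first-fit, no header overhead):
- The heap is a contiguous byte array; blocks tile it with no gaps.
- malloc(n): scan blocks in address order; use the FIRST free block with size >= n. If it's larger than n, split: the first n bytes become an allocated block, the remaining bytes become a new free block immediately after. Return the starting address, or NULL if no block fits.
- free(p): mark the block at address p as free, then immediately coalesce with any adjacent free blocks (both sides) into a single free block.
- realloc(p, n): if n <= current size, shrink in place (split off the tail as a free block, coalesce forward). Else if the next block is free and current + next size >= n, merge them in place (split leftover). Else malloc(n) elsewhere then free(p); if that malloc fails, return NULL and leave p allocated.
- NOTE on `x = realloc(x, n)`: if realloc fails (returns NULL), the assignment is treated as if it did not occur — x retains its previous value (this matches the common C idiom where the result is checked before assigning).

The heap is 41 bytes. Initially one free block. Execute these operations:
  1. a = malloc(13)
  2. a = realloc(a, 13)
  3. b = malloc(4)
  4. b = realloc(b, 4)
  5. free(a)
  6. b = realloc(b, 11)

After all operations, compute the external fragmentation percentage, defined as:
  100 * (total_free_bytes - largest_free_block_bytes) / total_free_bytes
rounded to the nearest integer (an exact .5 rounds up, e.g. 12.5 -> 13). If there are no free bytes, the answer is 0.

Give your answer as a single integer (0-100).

Op 1: a = malloc(13) -> a = 0; heap: [0-12 ALLOC][13-40 FREE]
Op 2: a = realloc(a, 13) -> a = 0; heap: [0-12 ALLOC][13-40 FREE]
Op 3: b = malloc(4) -> b = 13; heap: [0-12 ALLOC][13-16 ALLOC][17-40 FREE]
Op 4: b = realloc(b, 4) -> b = 13; heap: [0-12 ALLOC][13-16 ALLOC][17-40 FREE]
Op 5: free(a) -> (freed a); heap: [0-12 FREE][13-16 ALLOC][17-40 FREE]
Op 6: b = realloc(b, 11) -> b = 13; heap: [0-12 FREE][13-23 ALLOC][24-40 FREE]
Free blocks: [13 17] total_free=30 largest=17 -> 100*(30-17)/30 = 1300/30 ≈ 43.333 -> rounds to 43

Answer: 43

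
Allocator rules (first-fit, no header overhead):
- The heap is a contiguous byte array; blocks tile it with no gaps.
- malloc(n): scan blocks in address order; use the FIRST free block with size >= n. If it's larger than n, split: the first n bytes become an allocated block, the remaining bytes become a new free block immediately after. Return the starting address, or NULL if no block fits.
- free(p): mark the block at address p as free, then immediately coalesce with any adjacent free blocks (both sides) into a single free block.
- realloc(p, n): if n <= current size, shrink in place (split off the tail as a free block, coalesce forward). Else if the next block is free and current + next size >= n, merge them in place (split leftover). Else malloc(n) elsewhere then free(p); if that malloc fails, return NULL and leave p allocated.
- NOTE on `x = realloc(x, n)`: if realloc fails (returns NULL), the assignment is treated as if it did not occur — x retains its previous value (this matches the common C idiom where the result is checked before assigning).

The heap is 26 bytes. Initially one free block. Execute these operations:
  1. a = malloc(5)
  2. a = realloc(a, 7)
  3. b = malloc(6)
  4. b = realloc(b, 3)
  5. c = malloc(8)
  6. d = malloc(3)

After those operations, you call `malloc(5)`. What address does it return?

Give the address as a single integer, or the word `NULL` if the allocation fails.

Answer: 21

Derivation:
Op 1: a = malloc(5) -> a = 0; heap: [0-4 ALLOC][5-25 FREE]
Op 2: a = realloc(a, 7) -> a = 0; heap: [0-6 ALLOC][7-25 FREE]
Op 3: b = malloc(6) -> b = 7; heap: [0-6 ALLOC][7-12 ALLOC][13-25 FREE]
Op 4: b = realloc(b, 3) -> b = 7; heap: [0-6 ALLOC][7-9 ALLOC][10-25 FREE]
Op 5: c = malloc(8) -> c = 10; heap: [0-6 ALLOC][7-9 ALLOC][10-17 ALLOC][18-25 FREE]
Op 6: d = malloc(3) -> d = 18; heap: [0-6 ALLOC][7-9 ALLOC][10-17 ALLOC][18-20 ALLOC][21-25 FREE]
malloc(5): first-fit scan over [0-6 ALLOC][7-9 ALLOC][10-17 ALLOC][18-20 ALLOC][21-25 FREE] -> 21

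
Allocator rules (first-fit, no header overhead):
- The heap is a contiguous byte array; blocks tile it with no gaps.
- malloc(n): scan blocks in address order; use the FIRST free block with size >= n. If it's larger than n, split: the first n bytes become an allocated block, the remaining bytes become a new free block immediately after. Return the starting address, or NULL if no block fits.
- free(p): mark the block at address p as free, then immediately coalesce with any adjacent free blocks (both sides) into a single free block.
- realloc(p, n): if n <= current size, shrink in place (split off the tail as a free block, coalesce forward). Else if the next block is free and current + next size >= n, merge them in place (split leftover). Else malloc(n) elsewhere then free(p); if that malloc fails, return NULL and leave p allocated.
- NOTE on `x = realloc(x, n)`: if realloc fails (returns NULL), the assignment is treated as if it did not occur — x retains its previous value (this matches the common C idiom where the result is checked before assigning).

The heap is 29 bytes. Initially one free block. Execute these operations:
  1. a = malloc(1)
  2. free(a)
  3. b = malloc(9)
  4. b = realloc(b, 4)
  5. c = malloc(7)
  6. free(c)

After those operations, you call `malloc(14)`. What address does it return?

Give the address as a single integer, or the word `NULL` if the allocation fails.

Answer: 4

Derivation:
Op 1: a = malloc(1) -> a = 0; heap: [0-0 ALLOC][1-28 FREE]
Op 2: free(a) -> (freed a); heap: [0-28 FREE]
Op 3: b = malloc(9) -> b = 0; heap: [0-8 ALLOC][9-28 FREE]
Op 4: b = realloc(b, 4) -> b = 0; heap: [0-3 ALLOC][4-28 FREE]
Op 5: c = malloc(7) -> c = 4; heap: [0-3 ALLOC][4-10 ALLOC][11-28 FREE]
Op 6: free(c) -> (freed c); heap: [0-3 ALLOC][4-28 FREE]
malloc(14): first-fit scan over [0-3 ALLOC][4-28 FREE] -> 4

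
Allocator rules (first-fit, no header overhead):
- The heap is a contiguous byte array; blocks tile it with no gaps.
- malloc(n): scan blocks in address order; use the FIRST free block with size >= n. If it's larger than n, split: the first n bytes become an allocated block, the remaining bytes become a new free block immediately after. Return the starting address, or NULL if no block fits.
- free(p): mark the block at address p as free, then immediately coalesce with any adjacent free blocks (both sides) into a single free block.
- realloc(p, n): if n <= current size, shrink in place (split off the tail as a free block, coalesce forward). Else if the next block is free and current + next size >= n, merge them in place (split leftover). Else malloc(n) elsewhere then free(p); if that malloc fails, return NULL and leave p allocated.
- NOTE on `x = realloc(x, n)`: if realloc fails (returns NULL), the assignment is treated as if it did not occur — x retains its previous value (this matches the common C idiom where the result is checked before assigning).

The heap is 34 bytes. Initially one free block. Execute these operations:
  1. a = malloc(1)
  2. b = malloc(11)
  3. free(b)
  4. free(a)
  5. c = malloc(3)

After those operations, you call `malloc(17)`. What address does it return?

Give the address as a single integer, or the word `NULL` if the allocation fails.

Op 1: a = malloc(1) -> a = 0; heap: [0-0 ALLOC][1-33 FREE]
Op 2: b = malloc(11) -> b = 1; heap: [0-0 ALLOC][1-11 ALLOC][12-33 FREE]
Op 3: free(b) -> (freed b); heap: [0-0 ALLOC][1-33 FREE]
Op 4: free(a) -> (freed a); heap: [0-33 FREE]
Op 5: c = malloc(3) -> c = 0; heap: [0-2 ALLOC][3-33 FREE]
malloc(17): first-fit scan over [0-2 ALLOC][3-33 FREE] -> 3

Answer: 3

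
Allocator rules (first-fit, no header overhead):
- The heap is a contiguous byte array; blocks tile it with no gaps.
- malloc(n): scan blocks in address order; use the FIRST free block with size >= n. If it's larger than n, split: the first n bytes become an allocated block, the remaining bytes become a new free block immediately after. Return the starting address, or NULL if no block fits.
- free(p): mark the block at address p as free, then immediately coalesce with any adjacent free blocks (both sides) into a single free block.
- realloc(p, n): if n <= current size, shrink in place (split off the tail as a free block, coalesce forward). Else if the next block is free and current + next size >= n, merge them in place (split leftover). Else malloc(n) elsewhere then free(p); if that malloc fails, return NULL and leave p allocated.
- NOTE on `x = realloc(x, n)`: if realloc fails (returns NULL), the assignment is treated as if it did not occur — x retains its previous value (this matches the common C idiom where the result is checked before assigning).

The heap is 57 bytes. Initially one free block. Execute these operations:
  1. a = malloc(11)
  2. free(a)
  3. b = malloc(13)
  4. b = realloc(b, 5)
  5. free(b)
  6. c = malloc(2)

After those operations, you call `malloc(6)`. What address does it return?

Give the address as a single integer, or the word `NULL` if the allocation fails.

Op 1: a = malloc(11) -> a = 0; heap: [0-10 ALLOC][11-56 FREE]
Op 2: free(a) -> (freed a); heap: [0-56 FREE]
Op 3: b = malloc(13) -> b = 0; heap: [0-12 ALLOC][13-56 FREE]
Op 4: b = realloc(b, 5) -> b = 0; heap: [0-4 ALLOC][5-56 FREE]
Op 5: free(b) -> (freed b); heap: [0-56 FREE]
Op 6: c = malloc(2) -> c = 0; heap: [0-1 ALLOC][2-56 FREE]
malloc(6): first-fit scan over [0-1 ALLOC][2-56 FREE] -> 2

Answer: 2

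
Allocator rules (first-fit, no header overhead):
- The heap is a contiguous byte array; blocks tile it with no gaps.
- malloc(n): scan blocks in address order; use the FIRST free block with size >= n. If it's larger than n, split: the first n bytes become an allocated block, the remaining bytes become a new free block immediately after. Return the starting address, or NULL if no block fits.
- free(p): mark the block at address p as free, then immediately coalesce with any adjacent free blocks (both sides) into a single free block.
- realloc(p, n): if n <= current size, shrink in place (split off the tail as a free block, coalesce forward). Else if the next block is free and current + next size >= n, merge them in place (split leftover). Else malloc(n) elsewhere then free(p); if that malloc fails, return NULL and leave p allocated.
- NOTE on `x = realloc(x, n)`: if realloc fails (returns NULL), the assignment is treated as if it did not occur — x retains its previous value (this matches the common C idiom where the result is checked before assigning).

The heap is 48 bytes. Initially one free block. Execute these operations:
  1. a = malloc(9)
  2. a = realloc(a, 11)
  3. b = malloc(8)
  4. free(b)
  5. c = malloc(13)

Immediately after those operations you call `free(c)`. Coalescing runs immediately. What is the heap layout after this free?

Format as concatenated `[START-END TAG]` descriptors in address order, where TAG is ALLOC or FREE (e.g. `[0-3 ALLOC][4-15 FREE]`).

Op 1: a = malloc(9) -> a = 0; heap: [0-8 ALLOC][9-47 FREE]
Op 2: a = realloc(a, 11) -> a = 0; heap: [0-10 ALLOC][11-47 FREE]
Op 3: b = malloc(8) -> b = 11; heap: [0-10 ALLOC][11-18 ALLOC][19-47 FREE]
Op 4: free(b) -> (freed b); heap: [0-10 ALLOC][11-47 FREE]
Op 5: c = malloc(13) -> c = 11; heap: [0-10 ALLOC][11-23 ALLOC][24-47 FREE]
free(c): c = 11 -> block [11-23 ALLOC]; mark free, coalesce with adjacent free neighbors -> [0-10 ALLOC][11-47 FREE]

Answer: [0-10 ALLOC][11-47 FREE]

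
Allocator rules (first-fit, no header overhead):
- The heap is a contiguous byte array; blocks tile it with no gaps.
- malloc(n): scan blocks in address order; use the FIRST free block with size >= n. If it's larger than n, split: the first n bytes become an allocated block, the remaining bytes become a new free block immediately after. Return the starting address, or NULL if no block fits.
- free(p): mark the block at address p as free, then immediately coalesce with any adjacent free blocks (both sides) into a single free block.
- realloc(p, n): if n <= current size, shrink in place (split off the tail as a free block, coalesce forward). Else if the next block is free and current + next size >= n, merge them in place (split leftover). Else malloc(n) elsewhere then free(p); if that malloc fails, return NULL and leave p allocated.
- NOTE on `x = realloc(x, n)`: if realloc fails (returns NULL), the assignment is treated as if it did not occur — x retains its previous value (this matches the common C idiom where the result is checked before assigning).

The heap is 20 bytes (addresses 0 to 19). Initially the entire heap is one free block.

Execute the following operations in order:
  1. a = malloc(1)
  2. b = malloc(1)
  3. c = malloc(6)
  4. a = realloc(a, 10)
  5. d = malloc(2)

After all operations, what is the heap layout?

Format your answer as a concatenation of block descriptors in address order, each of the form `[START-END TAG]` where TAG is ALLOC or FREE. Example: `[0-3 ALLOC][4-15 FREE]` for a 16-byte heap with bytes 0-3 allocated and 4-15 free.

Op 1: a = malloc(1) -> a = 0; heap: [0-0 ALLOC][1-19 FREE]
Op 2: b = malloc(1) -> b = 1; heap: [0-0 ALLOC][1-1 ALLOC][2-19 FREE]
Op 3: c = malloc(6) -> c = 2; heap: [0-0 ALLOC][1-1 ALLOC][2-7 ALLOC][8-19 FREE]
Op 4: a = realloc(a, 10) -> a = 8; heap: [0-0 FREE][1-1 ALLOC][2-7 ALLOC][8-17 ALLOC][18-19 FREE]
Op 5: d = malloc(2) -> d = 18; heap: [0-0 FREE][1-1 ALLOC][2-7 ALLOC][8-17 ALLOC][18-19 ALLOC]

Answer: [0-0 FREE][1-1 ALLOC][2-7 ALLOC][8-17 ALLOC][18-19 ALLOC]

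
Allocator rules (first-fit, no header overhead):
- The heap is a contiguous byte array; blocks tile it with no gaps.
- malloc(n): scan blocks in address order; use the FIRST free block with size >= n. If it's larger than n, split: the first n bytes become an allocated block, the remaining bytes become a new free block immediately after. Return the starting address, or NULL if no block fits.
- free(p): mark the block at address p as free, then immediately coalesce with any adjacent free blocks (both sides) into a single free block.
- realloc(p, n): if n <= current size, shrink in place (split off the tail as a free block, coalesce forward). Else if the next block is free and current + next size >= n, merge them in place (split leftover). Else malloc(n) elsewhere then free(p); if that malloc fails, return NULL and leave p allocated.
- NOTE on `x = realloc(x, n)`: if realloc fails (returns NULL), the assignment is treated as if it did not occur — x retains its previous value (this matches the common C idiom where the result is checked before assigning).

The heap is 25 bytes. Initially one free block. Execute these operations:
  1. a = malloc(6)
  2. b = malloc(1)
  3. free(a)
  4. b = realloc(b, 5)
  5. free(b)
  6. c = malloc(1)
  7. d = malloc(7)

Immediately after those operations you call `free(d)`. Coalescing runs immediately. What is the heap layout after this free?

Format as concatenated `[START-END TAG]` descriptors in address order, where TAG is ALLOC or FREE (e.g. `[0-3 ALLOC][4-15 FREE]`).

Answer: [0-0 ALLOC][1-24 FREE]

Derivation:
Op 1: a = malloc(6) -> a = 0; heap: [0-5 ALLOC][6-24 FREE]
Op 2: b = malloc(1) -> b = 6; heap: [0-5 ALLOC][6-6 ALLOC][7-24 FREE]
Op 3: free(a) -> (freed a); heap: [0-5 FREE][6-6 ALLOC][7-24 FREE]
Op 4: b = realloc(b, 5) -> b = 6; heap: [0-5 FREE][6-10 ALLOC][11-24 FREE]
Op 5: free(b) -> (freed b); heap: [0-24 FREE]
Op 6: c = malloc(1) -> c = 0; heap: [0-0 ALLOC][1-24 FREE]
Op 7: d = malloc(7) -> d = 1; heap: [0-0 ALLOC][1-7 ALLOC][8-24 FREE]
free(d): d = 1 -> block [1-7 ALLOC]; mark free, coalesce with adjacent free neighbors -> [0-0 ALLOC][1-24 FREE]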